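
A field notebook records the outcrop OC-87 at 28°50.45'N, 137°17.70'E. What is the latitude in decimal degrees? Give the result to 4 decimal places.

28° + 50.45′/60 = 28 + 0.84083 = 28.8408°

28.8408°N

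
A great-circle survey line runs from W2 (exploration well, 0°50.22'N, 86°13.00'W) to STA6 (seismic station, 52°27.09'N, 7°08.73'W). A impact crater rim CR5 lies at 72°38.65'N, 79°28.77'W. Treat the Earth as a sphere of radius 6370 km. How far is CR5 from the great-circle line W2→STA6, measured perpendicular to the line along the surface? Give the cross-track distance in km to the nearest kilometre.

W2: φ = +0.83700°, λ = -86.21667°
STA6: φ = +52.45150°, λ = -7.14550°
CR5: φ = +72.64417°, λ = -79.47950°
δ₁₃ = central angle W2→CR5 = 1.255439 rad  (haversine)
θ₁₃ = bearing W2→CR5 = 2.110°,  θ₁₂ = bearing W2→STA6 = 37.105°
dₓₜ = R·arcsin(sin δ₁₃ · sin(θ₁₃ − θ₁₂)) = 6370·arcsin(0.95069·sin(-34.995°)) = -3673.302 km
|dₓₜ| = 3673.302 km

3673 km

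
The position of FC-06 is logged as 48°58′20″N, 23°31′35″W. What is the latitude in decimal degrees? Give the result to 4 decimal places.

48.9722°N

48° + 58′/60 + 20″/3600 = 48 + 0.96667 + 0.00556 = 48.9722°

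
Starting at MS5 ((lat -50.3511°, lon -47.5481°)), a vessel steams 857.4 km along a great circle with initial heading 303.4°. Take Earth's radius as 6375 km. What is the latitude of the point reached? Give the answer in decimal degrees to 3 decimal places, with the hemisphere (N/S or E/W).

45.718°S

δ = d/R = 857.4/6375 = 0.134494 rad
φ₂ = arcsin(sin φ₁ cos δ + cos φ₁ sin δ cos θ)
   = arcsin(-0.76997·0.99097 + 0.63808·0.13409·0.55048) = -45.71837°
λ₂ = λ₁ + atan2(sin θ sin δ cos φ₁, cos δ − sin φ₁ sin φ₂) = -56.77447°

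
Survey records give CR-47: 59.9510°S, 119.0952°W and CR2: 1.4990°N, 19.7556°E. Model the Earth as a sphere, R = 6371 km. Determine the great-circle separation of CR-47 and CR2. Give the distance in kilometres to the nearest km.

Δφ = 61.4500°,  Δλ = 138.8508°
a = sin²(Δφ/2) + cos φ₁ cos φ₂ sin²(Δλ/2) = 0.699786
c = 2·arcsin(√a) = 1.981846 rad = 113.5514°
d = R·c = 6371 × 1.981846 = 12626.3 km

12626 km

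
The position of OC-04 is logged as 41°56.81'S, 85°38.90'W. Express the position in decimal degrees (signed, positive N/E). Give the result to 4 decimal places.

lat: 41.9468° S → -41.9468°
lon: 85.6483° W → -85.6483°

-41.9468°, -85.6483°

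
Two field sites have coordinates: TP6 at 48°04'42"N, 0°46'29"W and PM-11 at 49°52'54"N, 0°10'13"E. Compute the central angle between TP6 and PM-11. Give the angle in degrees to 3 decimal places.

TP6: φ = +48.07833°, λ = -0.77472°
PM-11: φ = +49.88167°, λ = +0.17028°
Δφ = 1.8033°,  Δλ = 0.9450°
a = sin²(Δφ/2) + cos φ₁ cos φ₂ sin²(Δλ/2) = 0.000277
c = 2·arcsin(√a) = 0.033283 rad = 1.9070°

1.907°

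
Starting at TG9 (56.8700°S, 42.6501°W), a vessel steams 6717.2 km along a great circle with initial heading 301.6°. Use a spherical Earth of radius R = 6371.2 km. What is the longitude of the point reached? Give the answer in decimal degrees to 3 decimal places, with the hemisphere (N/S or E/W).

δ = d/R = 6717.2/6371.2 = 1.054307 rad
φ₂ = arcsin(sin φ₁ cos δ + cos φ₁ sin δ cos θ)
   = arcsin(-0.83743·0.49383 + 0.54654·0.86956·0.52399) = -9.46971°
λ₂ = λ₁ + atan2(sin θ sin δ cos φ₁, cos δ − sin φ₁ sin φ₂) = -91.31488°

91.315°W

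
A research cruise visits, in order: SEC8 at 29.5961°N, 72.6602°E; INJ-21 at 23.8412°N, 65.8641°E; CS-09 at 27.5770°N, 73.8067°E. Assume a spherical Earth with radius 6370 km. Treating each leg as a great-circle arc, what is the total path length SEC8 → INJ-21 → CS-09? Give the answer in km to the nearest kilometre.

SEC8→INJ-21: c = 0.145927 rad, d = 929.55 km
INJ-21→CS-09: c = 0.140846 rad, d = 897.19 km
Total = 929.55 + 897.19 = 1826.74 km

1827 km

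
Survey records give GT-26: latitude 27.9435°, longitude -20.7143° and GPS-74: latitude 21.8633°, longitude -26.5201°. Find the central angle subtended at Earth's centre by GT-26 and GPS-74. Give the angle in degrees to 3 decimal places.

8.041°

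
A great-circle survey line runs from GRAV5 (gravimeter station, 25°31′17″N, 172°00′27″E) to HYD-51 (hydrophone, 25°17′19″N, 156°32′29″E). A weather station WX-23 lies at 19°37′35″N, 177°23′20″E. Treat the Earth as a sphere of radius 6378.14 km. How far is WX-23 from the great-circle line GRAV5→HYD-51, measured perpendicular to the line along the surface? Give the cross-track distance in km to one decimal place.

620.6 km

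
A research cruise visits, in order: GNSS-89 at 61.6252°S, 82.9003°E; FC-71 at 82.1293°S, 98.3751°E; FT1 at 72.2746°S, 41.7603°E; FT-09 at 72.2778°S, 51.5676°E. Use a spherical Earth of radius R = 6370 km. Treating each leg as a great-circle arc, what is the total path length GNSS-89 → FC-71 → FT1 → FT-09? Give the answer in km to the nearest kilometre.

GNSS-89→FC-71: c = 0.364540 rad, d = 2322.12 km
FC-71→FT1: c = 0.259592 rad, d = 1653.60 km
FT1→FT-09: c = 0.052051 rad, d = 331.57 km
Total = 2322.12 + 1653.60 + 331.57 = 4307.29 km

4307 km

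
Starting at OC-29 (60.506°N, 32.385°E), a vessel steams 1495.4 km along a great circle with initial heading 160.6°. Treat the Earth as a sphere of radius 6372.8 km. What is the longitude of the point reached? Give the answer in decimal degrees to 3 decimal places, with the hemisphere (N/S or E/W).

δ = d/R = 1495.4/6372.8 = 0.234654 rad
φ₂ = arcsin(sin φ₁ cos δ + cos φ₁ sin δ cos θ)
   = arcsin(0.87041·0.97259 + 0.49233·0.23251·-0.94322) = 47.61083°
λ₂ = λ₁ + atan2(sin θ sin δ cos φ₁, cos δ − sin φ₁ sin φ₂) = 38.96302°

38.963°E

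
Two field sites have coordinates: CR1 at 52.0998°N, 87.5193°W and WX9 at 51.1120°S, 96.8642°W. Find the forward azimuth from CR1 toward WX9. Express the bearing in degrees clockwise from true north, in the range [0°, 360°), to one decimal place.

Δλ = -9.3449°
y = sin Δλ · cos φ₂ = -0.101940
x = cos φ₁ sin φ₂ − sin φ₁ cos φ₂ cos Δλ = -0.966957
θ = atan2(y, x) = -173.9819° → 186.0181° (mod 360°)

186.0°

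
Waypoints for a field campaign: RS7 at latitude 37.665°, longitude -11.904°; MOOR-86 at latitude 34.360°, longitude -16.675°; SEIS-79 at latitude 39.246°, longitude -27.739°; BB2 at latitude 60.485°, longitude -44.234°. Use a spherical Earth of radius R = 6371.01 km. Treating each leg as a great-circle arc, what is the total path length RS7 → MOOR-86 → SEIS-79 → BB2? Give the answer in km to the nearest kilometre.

4313 km

RS7→MOOR-86: c = 0.088657 rad, d = 564.83 km
MOOR-86→SEIS-79: c = 0.176389 rad, d = 1123.78 km
SEIS-79→BB2: c = 0.411866 rad, d = 2624.00 km
Total = 564.83 + 1123.78 + 2624.00 = 4312.61 km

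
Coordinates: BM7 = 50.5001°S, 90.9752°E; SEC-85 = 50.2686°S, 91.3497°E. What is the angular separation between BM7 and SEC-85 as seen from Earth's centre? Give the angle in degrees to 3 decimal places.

Δφ = 0.2315°,  Δλ = 0.3745°
a = sin²(Δφ/2) + cos φ₁ cos φ₂ sin²(Δλ/2) = 0.000008
c = 2·arcsin(√a) = 0.005805 rad = 0.3326°

0.333°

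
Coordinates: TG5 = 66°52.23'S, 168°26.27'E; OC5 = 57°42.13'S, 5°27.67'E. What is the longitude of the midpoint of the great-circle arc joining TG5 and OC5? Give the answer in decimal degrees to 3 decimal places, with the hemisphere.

TG5: φ = -66.87050°, λ = +168.43783°
OC5: φ = -57.70217°, λ = +5.46117°
Bx = cos φ₂ cos Δλ = -0.510909,  By = cos φ₂ sin Δλ = -0.156428
φₘ = atan2(sin φ₁ + sin φ₂, √((cos φ₁ + Bx)² + By²)) = -83.66293°
λₘ = λ₁ + atan2(By, cos φ₁ + Bx) = 41.38608°

41.386°E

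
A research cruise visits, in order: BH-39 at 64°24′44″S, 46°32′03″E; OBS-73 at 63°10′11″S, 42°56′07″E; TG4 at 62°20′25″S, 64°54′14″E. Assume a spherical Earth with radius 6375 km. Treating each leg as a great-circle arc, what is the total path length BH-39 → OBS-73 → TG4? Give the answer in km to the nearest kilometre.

BH-39: φ = -64.41222°, λ = +46.53417°
OBS-73: φ = -63.16972°, λ = +42.93528°
TG4: φ = -62.34028°, λ = +64.90389°
BH-39→OBS-73: c = 0.035203 rad, d = 224.42 km
OBS-73→TG4: c = 0.175259 rad, d = 1117.28 km
Total = 224.42 + 1117.28 = 1341.69 km

1342 km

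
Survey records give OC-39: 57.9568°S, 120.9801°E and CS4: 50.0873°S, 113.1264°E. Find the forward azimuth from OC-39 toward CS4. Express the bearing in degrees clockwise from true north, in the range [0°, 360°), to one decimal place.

326.4°

Δλ = -7.8537°
y = sin Δλ · cos φ₂ = -0.087674
x = cos φ₁ sin φ₂ − sin φ₁ cos φ₂ cos Δλ = 0.131816
θ = atan2(y, x) = -33.6287° → 326.3713° (mod 360°)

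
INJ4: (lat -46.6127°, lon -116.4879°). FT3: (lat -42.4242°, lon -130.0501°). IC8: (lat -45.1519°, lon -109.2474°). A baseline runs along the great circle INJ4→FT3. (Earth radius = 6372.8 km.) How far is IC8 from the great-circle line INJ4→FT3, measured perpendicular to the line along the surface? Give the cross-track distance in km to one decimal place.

δ₁₃ = central angle INJ4→IC8 = 0.091552 rad  (haversine)
θ₁₃ = bearing INJ4→IC8 = 76.459°,  θ₁₂ = bearing INJ4→FT3 = 288.548°
dₓₜ = R·arcsin(sin δ₁₃ · sin(θ₁₃ − θ₁₂)) = 6372.8·arcsin(0.09142·sin(-212.089°)) = 309.634 km
|dₓₜ| = 309.634 km

309.6 km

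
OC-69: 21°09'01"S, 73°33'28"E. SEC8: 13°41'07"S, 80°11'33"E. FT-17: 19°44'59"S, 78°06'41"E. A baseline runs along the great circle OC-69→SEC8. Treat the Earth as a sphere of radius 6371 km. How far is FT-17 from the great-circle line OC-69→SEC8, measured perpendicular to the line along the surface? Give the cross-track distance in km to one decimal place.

259.1 km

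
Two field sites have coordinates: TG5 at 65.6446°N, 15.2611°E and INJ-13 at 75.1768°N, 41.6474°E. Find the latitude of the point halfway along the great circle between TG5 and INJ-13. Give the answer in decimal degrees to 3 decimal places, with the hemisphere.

Bx = cos φ₂ cos Δλ = 0.229184,  By = cos φ₂ sin Δλ = 0.113699
φₘ = atan2(sin φ₁ + sin φ₂, √((cos φ₁ + Bx)² + By²)) = 70.86308°
λₘ = λ₁ + atan2(By, cos φ₁ + Bx) = 25.31061°

70.863°N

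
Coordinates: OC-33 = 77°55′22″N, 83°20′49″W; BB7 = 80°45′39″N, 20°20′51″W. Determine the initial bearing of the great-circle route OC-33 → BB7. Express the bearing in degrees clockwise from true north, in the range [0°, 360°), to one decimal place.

OC-33: φ = +77.92278°, λ = -83.34694°
BB7: φ = +80.76083°, λ = -20.34750°
Δλ = 62.9994°
y = sin Δλ · cos φ₂ = 0.143056
x = cos φ₁ sin φ₂ − sin φ₁ cos φ₂ cos Δλ = 0.135237
θ = atan2(y, x) = 46.6094° → 46.6094° (mod 360°)

46.6°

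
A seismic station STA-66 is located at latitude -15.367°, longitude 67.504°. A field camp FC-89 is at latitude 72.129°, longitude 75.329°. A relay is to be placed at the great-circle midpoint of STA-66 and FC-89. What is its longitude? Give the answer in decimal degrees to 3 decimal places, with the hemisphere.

Bx = cos φ₂ cos Δλ = 0.304017,  By = cos φ₂ sin Δλ = 0.041780
φₘ = atan2(sin φ₁ + sin φ₂, √((cos φ₁ + Bx)² + By²)) = 28.42195°
λₘ = λ₁ + atan2(By, cos φ₁ + Bx) = 69.39081°

69.391°E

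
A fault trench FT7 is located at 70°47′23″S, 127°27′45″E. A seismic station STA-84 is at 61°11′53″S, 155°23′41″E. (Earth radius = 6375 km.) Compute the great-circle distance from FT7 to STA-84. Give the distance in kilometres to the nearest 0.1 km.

FT7: φ = -70.78972°, λ = +127.46250°
STA-84: φ = -61.19806°, λ = +155.39472°
Δφ = 9.5917°,  Δλ = 27.9322°
a = sin²(Δφ/2) + cos φ₁ cos φ₂ sin²(Δλ/2) = 0.016224
c = 2·arcsin(√a) = 0.255438 rad = 14.6355°
d = R·c = 6375 × 0.255438 = 1628.4 km

1628.4 km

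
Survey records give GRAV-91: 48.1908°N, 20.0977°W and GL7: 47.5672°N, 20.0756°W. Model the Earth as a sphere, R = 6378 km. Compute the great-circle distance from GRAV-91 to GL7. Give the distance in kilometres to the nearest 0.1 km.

Δφ = -0.6236°,  Δλ = 0.0221°
a = sin²(Δφ/2) + cos φ₁ cos φ₂ sin²(Δλ/2) = 0.000030
c = 2·arcsin(√a) = 0.010887 rad = 0.6238°
d = R·c = 6378 × 0.010887 = 69.4 km

69.4 km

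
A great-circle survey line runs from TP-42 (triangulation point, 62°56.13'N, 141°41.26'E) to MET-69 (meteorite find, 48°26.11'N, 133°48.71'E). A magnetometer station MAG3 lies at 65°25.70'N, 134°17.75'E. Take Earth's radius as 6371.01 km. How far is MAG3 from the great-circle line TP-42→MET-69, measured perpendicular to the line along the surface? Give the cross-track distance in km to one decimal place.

423.1 km

TP-42: φ = +62.93550°, λ = +141.68767°
MET-69: φ = +48.43517°, λ = +133.81183°
MAG3: φ = +65.42833°, λ = +134.29583°
δ₁₃ = central angle TP-42→MAG3 = 0.070989 rad  (haversine)
θ₁₃ = bearing TP-42→MAG3 = 311.040°,  θ₁₂ = bearing TP-42→MET-69 = 200.373°
dₓₜ = R·arcsin(sin δ₁₃ · sin(θ₁₃ − θ₁₂)) = 6371.01·arcsin(0.07093·sin(110.668°)) = 423.122 km
|dₓₜ| = 423.122 km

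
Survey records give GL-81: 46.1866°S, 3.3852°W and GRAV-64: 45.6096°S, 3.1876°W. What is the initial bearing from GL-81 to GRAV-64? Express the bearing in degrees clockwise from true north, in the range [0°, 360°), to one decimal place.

Δλ = 0.1976°
y = sin Δλ · cos φ₂ = 0.002413
x = cos φ₁ sin φ₂ − sin φ₁ cos φ₂ cos Δλ = 0.010067
θ = atan2(y, x) = 13.4763° → 13.4763° (mod 360°)

13.5°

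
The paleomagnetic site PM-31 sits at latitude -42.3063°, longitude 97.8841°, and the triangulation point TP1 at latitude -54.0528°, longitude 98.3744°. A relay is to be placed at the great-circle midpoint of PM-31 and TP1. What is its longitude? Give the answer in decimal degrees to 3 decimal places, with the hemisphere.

98.101°E

Bx = cos φ₂ cos Δλ = 0.587018,  By = cos φ₂ sin Δλ = 0.005023
φₘ = atan2(sin φ₁ + sin φ₂, √((cos φ₁ + Bx)² + By²)) = -48.17981°
λₘ = λ₁ + atan2(By, cos φ₁ + Bx) = 98.10107°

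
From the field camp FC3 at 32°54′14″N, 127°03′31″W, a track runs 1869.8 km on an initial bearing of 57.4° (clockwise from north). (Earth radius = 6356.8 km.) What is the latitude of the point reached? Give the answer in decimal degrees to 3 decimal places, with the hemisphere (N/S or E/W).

FC3: φ = +32.90389°, λ = -127.05861°
δ = d/R = 1869.8/6356.8 = 0.294142 rad
φ₂ = arcsin(sin φ₁ cos δ + cos φ₁ sin δ cos θ)
   = arcsin(0.54323·0.95705 + 0.83958·0.28992·0.53877) = 40.62028°
λ₂ = λ₁ + atan2(sin θ sin δ cos φ₁, cos δ − sin φ₁ sin φ₂) = -108.28813°

40.620°N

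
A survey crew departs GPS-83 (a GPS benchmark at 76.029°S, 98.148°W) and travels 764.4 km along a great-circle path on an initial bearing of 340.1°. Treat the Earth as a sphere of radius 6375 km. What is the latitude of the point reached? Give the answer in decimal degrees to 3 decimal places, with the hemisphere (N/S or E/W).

δ = d/R = 764.4/6375 = 0.119906 rad
φ₂ = arcsin(sin φ₁ cos δ + cos φ₁ sin δ cos θ)
   = arcsin(-0.97042·0.99282 + 0.24143·0.11962·0.94029) = -69.43840°
λ₂ = λ₁ + atan2(sin θ sin δ cos φ₁, cos δ − sin φ₁ sin φ₂) = -104.80519°

69.438°S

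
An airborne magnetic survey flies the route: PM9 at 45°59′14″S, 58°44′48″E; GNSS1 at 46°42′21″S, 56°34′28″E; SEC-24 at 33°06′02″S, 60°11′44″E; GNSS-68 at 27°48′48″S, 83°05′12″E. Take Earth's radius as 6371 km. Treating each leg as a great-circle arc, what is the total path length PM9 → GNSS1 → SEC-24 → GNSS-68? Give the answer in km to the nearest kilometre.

3995 km

PM9: φ = -45.98722°, λ = +58.74667°
GNSS1: φ = -46.70583°, λ = +56.57444°
SEC-24: φ = -33.10056°, λ = +60.19556°
GNSS-68: φ = -27.81333°, λ = +83.08667°
PM9→GNSS1: c = 0.029020 rad, d = 184.88 km
GNSS1→SEC-24: c = 0.242284 rad, d = 1543.59 km
SEC-24→GNSS-68: c = 0.355727 rad, d = 2266.34 km
Total = 184.88 + 1543.59 + 2266.34 = 3994.81 km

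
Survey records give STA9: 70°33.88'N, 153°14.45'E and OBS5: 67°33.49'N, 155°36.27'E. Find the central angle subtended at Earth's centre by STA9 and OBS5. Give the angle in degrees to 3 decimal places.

3.122°

STA9: φ = +70.56467°, λ = +153.24083°
OBS5: φ = +67.55817°, λ = +155.60450°
Δφ = -3.0065°,  Δλ = 2.3637°
a = sin²(Δφ/2) + cos φ₁ cos φ₂ sin²(Δλ/2) = 0.000742
c = 2·arcsin(√a) = 0.054495 rad = 3.1223°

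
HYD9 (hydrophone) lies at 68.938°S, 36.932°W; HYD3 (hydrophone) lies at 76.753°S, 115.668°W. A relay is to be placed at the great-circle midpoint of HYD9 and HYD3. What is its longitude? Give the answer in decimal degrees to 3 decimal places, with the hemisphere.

66.010°W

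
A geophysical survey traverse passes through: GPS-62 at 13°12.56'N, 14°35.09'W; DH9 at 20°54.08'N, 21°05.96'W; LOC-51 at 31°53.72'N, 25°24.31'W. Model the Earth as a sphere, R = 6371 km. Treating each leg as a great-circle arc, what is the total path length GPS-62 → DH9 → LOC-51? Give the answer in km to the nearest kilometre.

GPS-62: φ = +13.20933°, λ = -14.58483°
DH9: φ = +20.90133°, λ = -21.09933°
LOC-51: φ = +31.89533°, λ = -25.40517°
GPS-62→DH9: c = 0.172670 rad, d = 1100.08 km
DH9→LOC-51: c = 0.203286 rad, d = 1295.13 km
Total = 1100.08 + 1295.13 = 2395.21 km

2395 km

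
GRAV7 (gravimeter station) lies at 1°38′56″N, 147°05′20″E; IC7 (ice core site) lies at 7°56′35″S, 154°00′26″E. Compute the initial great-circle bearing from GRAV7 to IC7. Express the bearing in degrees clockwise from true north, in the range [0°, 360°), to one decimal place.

GRAV7: φ = +1.64889°, λ = +147.08889°
IC7: φ = -7.94306°, λ = +154.00722°
Δλ = 6.9183°
y = sin Δλ · cos φ₂ = 0.119299
x = cos φ₁ sin φ₂ − sin φ₁ cos φ₂ cos Δλ = -0.166423
θ = atan2(y, x) = 144.3654° → 144.3654° (mod 360°)

144.4°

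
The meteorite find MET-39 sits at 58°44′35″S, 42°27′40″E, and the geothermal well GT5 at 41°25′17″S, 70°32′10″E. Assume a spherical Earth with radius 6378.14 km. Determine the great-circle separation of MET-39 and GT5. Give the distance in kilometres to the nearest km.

2744 km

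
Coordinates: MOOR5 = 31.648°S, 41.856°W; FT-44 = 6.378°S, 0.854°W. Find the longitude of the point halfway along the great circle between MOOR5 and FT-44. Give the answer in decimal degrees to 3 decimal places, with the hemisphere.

Bx = cos φ₂ cos Δλ = 0.750016,  By = cos φ₂ sin Δλ = 0.652025
φₘ = atan2(sin φ₁ + sin φ₂, √((cos φ₁ + Bx)² + By²)) = -20.18986°
λₘ = λ₁ + atan2(By, cos φ₁ + Bx) = -19.70065°

19.701°W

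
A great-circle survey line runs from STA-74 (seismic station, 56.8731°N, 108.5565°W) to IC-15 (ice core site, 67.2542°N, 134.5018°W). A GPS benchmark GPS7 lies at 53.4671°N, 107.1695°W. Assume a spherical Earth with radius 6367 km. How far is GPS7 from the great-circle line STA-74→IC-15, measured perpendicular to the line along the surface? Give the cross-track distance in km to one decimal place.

163.0 km

δ₁₃ = central angle STA-74→GPS7 = 0.061029 rad  (haversine)
θ₁₃ = bearing STA-74→GPS7 = 166.335°,  θ₁₂ = bearing STA-74→IC-15 = 321.522°
dₓₜ = R·arcsin(sin δ₁₃ · sin(θ₁₃ − θ₁₂)) = 6367·arcsin(0.06099·sin(-155.187°)) = -162.986 km
|dₓₜ| = 162.986 km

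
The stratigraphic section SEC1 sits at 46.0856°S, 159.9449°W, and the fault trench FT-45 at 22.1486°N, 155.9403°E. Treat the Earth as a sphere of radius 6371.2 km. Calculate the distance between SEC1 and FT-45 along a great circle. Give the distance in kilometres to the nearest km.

Δφ = 68.2342°,  Δλ = -44.1148°
a = sin²(Δφ/2) + cos φ₁ cos φ₂ sin²(Δλ/2) = 0.405189
c = 2·arcsin(√a) = 1.380020 rad = 79.0693°
d = R·c = 6371.2 × 1.380020 = 8792.4 km

8792 km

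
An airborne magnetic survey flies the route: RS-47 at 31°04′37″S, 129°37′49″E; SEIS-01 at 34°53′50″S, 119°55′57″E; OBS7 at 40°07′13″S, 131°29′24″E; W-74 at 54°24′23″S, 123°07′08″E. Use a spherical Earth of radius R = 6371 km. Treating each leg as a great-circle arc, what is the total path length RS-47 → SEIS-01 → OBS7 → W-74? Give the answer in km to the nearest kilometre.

3877 km

RS-47: φ = -31.07694°, λ = +129.63028°
SEIS-01: φ = -34.89722°, λ = +119.93250°
OBS7: φ = -40.12028°, λ = +131.49000°
W-74: φ = -54.40639°, λ = +123.11889°
RS-47→SEIS-01: c = 0.156751 rad, d = 998.66 km
SEIS-01→OBS7: c = 0.183938 rad, d = 1171.87 km
OBS7→W-74: c = 0.267882 rad, d = 1706.68 km
Total = 998.66 + 1171.87 + 1706.68 = 3877.20 km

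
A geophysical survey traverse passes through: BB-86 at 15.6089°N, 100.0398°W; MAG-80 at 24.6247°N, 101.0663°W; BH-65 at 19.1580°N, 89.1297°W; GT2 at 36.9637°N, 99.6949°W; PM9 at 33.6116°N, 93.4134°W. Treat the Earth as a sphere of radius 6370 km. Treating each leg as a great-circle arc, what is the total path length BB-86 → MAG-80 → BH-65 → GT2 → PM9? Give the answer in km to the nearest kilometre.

BB-86→MAG-80: c = 0.158250 rad, d = 1008.05 km
MAG-80→BH-65: c = 0.215433 rad, d = 1372.31 km
BH-65→GT2: c = 0.350202 rad, d = 2230.79 km
GT2→PM9: c = 0.106877 rad, d = 680.81 km
Total = 1008.05 + 1372.31 + 2230.79 + 680.81 = 5291.95 km

5292 km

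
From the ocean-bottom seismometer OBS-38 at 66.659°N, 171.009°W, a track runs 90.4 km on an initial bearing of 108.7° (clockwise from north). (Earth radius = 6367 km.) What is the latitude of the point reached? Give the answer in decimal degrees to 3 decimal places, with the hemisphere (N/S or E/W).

δ = d/R = 90.4/6367 = 0.014198 rad
φ₂ = arcsin(sin φ₁ cos δ + cos φ₁ sin δ cos θ)
   = arcsin(0.91816·0.99990 + 0.39620·0.01420·-0.32061) = 66.38631°
λ₂ = λ₁ + atan2(sin θ sin δ cos φ₁, cos δ − sin φ₁ sin φ₂) = -169.08505°

66.386°N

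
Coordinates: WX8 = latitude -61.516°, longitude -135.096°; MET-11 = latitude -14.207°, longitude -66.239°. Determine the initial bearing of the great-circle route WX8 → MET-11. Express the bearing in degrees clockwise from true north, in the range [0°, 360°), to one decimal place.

Δλ = 68.8570°
y = sin Δλ · cos φ₂ = 0.904157
x = cos φ₁ sin φ₂ − sin φ₁ cos φ₂ cos Δλ = 0.190291
θ = atan2(y, x) = 78.1148° → 78.1148° (mod 360°)

78.1°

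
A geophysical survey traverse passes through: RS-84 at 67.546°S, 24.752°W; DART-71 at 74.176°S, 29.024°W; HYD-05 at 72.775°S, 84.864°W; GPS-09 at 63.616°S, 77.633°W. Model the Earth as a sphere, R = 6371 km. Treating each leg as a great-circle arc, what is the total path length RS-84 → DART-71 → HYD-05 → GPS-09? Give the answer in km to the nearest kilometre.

3520 km

RS-84→DART-71: c = 0.118195 rad, d = 753.02 km
DART-71→HYD-05: c = 0.268034 rad, d = 1707.65 km
HYD-05→GPS-09: c = 0.166301 rad, d = 1059.50 km
Total = 753.02 + 1707.65 + 1059.50 = 3520.17 km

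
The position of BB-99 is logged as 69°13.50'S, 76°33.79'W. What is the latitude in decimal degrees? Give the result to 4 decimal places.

69.2250°S

69° + 13.50′/60 = 69 + 0.22500 = 69.2250°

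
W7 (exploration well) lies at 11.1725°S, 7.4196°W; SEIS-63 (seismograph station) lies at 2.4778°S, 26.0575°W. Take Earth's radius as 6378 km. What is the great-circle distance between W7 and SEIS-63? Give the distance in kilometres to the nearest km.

Δφ = 8.6947°,  Δλ = -18.6379°
a = sin²(Δφ/2) + cos φ₁ cos φ₂ sin²(Δλ/2) = 0.031446
c = 2·arcsin(√a) = 0.356549 rad = 20.4287°
d = R·c = 6378 × 0.356549 = 2274.1 km

2274 km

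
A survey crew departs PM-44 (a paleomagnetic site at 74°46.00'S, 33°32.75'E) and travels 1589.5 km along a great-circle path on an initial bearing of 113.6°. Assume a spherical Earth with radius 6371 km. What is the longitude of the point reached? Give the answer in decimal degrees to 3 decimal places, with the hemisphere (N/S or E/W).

88.408°E

PM-44: φ = -74.76667°, λ = +33.54583°
δ = d/R = 1589.5/6371 = 0.249490 rad
φ₂ = arcsin(sin φ₁ cos δ + cos φ₁ sin δ cos θ)
   = arcsin(-0.96486·0.96904 + 0.26275·0.24691·-0.40035) = -73.93804°
λ₂ = λ₁ + atan2(sin θ sin δ cos φ₁, cos δ − sin φ₁ sin φ₂) = 88.40835°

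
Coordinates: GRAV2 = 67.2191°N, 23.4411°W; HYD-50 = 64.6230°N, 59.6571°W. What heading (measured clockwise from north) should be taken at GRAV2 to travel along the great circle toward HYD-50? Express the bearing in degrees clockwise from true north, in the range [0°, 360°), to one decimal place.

277.0°

Δλ = -36.2160°
y = sin Δλ · cos φ₂ = -0.253214
x = cos φ₁ sin φ₂ − sin φ₁ cos φ₂ cos Δλ = 0.031048
θ = atan2(y, x) = -83.0095° → 276.9905° (mod 360°)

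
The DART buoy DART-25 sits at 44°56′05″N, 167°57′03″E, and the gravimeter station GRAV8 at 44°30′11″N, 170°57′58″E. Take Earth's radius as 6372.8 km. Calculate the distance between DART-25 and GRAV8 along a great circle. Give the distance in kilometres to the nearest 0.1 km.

243.1 km

DART-25: φ = +44.93472°, λ = +167.95083°
GRAV8: φ = +44.50306°, λ = +170.96611°
Δφ = -0.4317°,  Δλ = 3.0153°
a = sin²(Δφ/2) + cos φ₁ cos φ₂ sin²(Δλ/2) = 0.000364
c = 2·arcsin(√a) = 0.038144 rad = 2.1855°
d = R·c = 6372.8 × 0.038144 = 243.1 km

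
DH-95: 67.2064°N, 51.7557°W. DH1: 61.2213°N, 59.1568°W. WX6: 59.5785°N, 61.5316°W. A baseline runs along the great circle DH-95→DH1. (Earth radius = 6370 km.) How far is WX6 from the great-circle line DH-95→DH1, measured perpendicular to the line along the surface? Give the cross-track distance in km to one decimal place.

δ₁₃ = central angle DH-95→WX6 = 0.153104 rad  (haversine)
θ₁₃ = bearing DH-95→WX6 = 214.316°,  θ₁₂ = bearing DH-95→DH1 = 211.659°
dₓₜ = R·arcsin(sin δ₁₃ · sin(θ₁₃ − θ₁₂)) = 6370·arcsin(0.15251·sin(2.657°)) = 45.041 km
|dₓₜ| = 45.041 km

45.0 km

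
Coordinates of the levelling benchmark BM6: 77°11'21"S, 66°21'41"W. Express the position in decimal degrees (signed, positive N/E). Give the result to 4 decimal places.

lat: 77.1892° S → -77.1892°
lon: 66.3614° W → -66.3614°

-77.1892°, -66.3614°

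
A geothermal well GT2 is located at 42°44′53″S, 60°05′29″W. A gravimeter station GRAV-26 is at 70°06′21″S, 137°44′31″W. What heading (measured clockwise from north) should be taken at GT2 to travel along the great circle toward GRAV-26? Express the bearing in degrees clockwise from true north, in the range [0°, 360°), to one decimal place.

207.4°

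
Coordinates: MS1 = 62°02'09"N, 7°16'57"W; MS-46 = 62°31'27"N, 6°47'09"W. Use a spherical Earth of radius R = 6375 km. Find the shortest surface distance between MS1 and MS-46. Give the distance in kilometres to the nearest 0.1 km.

MS1: φ = +62.03583°, λ = -7.28250°
MS-46: φ = +62.52417°, λ = -6.78583°
Δφ = 0.4883°,  Δλ = 0.4967°
a = sin²(Δφ/2) + cos φ₁ cos φ₂ sin²(Δλ/2) = 0.000022
c = 2·arcsin(√a) = 0.009429 rad = 0.5402°
d = R·c = 6375 × 0.009429 = 60.1 km

60.1 km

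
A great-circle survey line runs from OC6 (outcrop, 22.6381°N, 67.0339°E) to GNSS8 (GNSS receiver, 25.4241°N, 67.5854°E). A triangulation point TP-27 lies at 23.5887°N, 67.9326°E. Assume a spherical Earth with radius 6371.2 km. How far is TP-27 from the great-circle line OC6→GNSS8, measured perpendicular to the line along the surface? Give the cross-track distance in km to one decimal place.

δ₁₃ = central angle OC6→TP-27 = 0.021986 rad  (haversine)
θ₁₃ = bearing OC6→TP-27 = 40.832°,  θ₁₂ = bearing OC6→GNSS8 = 10.137°
dₓₜ = R·arcsin(sin δ₁₃ · sin(θ₁₃ − θ₁₂)) = 6371.2·arcsin(0.02198·sin(30.695°)) = 71.500 km
|dₓₜ| = 71.500 km

71.5 km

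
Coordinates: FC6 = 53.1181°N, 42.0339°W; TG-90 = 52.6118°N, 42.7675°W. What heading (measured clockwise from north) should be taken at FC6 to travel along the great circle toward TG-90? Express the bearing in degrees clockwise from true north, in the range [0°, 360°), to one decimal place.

221.5°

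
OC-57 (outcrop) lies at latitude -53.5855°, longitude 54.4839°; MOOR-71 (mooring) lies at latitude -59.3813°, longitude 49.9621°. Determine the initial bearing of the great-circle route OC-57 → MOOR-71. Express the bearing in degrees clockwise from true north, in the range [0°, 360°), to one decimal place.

201.4°

Δλ = -4.5218°
y = sin Δλ · cos φ₂ = -0.040154
x = cos φ₁ sin φ₂ − sin φ₁ cos φ₂ cos Δλ = -0.102259
θ = atan2(y, x) = -158.5615° → 201.4385° (mod 360°)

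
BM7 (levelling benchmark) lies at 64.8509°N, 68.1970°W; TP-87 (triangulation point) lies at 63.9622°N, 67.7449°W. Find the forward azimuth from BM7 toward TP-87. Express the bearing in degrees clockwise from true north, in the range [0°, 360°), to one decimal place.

Δλ = 0.4521°
y = sin Δλ · cos φ₂ = 0.003464
x = cos φ₁ sin φ₂ − sin φ₁ cos φ₂ cos Δλ = -0.015498
θ = atan2(y, x) = 167.4017° → 167.4017° (mod 360°)

167.4°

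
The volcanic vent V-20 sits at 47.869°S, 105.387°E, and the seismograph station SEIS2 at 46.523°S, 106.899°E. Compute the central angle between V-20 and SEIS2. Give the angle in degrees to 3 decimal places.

Δφ = 1.3460°,  Δλ = 1.5120°
a = sin²(Δφ/2) + cos φ₁ cos φ₂ sin²(Δλ/2) = 0.000218
c = 2·arcsin(√a) = 0.029552 rad = 1.6932°

1.693°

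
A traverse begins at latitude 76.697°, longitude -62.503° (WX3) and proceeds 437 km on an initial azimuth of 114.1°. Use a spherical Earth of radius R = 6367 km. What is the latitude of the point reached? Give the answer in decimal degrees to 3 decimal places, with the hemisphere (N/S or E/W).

74.673°N

δ = d/R = 437/6367 = 0.068635 rad
φ₂ = arcsin(sin φ₁ cos δ + cos φ₁ sin δ cos θ)
   = arcsin(0.97317·0.99765 + 0.23010·0.06858·-0.40833) = 74.67276°
λ₂ = λ₁ + atan2(sin θ sin δ cos φ₁, cos δ − sin φ₁ sin φ₂) = -48.80311°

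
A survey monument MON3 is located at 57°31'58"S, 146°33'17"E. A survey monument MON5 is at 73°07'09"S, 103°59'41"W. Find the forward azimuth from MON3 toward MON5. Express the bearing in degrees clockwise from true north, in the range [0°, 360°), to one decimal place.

MON3: φ = -57.53278°, λ = +146.55472°
MON5: φ = -73.11917°, λ = -103.99472°
Δλ = 109.4506°
y = sin Δλ · cos φ₂ = 0.273810
x = cos φ₁ sin φ₂ − sin φ₁ cos φ₂ cos Δλ = -0.595268
θ = atan2(y, x) = 155.2986° → 155.2986° (mod 360°)

155.3°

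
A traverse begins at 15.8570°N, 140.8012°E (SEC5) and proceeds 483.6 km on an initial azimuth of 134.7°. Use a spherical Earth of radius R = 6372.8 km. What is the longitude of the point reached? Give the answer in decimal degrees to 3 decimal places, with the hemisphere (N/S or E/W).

δ = d/R = 483.6/6372.8 = 0.075885 rad
φ₂ = arcsin(sin φ₁ cos δ + cos φ₁ sin δ cos θ)
   = arcsin(0.27324·0.99712 + 0.96195·0.07581·-0.70339) = 12.77684°
λ₂ = λ₁ + atan2(sin θ sin δ cos φ₁, cos δ − sin φ₁ sin φ₂) = 143.96872°

143.969°E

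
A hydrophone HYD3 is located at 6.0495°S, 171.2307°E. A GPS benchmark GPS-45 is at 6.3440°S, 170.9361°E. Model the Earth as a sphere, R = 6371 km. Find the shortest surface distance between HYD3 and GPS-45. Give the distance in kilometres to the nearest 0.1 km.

Δφ = -0.2945°,  Δλ = -0.2946°
a = sin²(Δφ/2) + cos φ₁ cos φ₂ sin²(Δλ/2) = 0.000013
c = 2·arcsin(√a) = 0.007249 rad = 0.4153°
d = R·c = 6371 × 0.007249 = 46.2 km

46.2 km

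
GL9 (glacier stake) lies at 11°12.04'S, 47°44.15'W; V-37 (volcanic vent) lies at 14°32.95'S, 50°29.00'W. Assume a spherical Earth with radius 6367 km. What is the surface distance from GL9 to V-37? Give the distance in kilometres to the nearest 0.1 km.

476.5 km

GL9: φ = -11.20067°, λ = -47.73583°
V-37: φ = -14.54917°, λ = -50.48333°
Δφ = -3.3485°,  Δλ = -2.7475°
a = sin²(Δφ/2) + cos φ₁ cos φ₂ sin²(Δλ/2) = 0.001399
c = 2·arcsin(√a) = 0.074834 rad = 4.2877°
d = R·c = 6367 × 0.074834 = 476.5 km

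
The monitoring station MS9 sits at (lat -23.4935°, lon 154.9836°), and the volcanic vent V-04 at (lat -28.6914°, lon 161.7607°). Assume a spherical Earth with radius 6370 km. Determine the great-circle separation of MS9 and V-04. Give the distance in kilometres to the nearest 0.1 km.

Δφ = -5.1979°,  Δλ = 6.7771°
a = sin²(Δφ/2) + cos φ₁ cos φ₂ sin²(Δλ/2) = 0.004867
c = 2·arcsin(√a) = 0.139638 rad = 8.0007°
d = R·c = 6370 × 0.139638 = 889.5 km

889.5 km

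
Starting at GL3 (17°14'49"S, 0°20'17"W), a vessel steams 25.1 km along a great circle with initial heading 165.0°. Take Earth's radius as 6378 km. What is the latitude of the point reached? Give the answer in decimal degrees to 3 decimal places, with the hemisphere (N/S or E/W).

GL3: φ = -17.24694°, λ = -0.33806°
δ = d/R = 25.1/6378 = 0.003935 rad
φ₂ = arcsin(sin φ₁ cos δ + cos φ₁ sin δ cos θ)
   = arcsin(-0.29649·0.99999 + 0.95504·0.00394·-0.96593) = -17.46473°
λ₂ = λ₁ + atan2(sin θ sin δ cos φ₁, cos δ − sin φ₁ sin φ₂) = -0.27688°

17.465°S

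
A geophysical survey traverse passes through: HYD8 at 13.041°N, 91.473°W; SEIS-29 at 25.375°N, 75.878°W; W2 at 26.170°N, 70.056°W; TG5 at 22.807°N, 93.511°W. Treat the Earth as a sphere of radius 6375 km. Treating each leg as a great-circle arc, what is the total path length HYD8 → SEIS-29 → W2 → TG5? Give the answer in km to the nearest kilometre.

HYD8→SEIS-29: c = 0.334683 rad, d = 2133.60 km
SEIS-29→W2: c = 0.092543 rad, d = 589.96 km
W2→TG5: c = 0.376604 rad, d = 2400.85 km
Total = 2133.60 + 589.96 + 2400.85 = 5124.41 km

5124 km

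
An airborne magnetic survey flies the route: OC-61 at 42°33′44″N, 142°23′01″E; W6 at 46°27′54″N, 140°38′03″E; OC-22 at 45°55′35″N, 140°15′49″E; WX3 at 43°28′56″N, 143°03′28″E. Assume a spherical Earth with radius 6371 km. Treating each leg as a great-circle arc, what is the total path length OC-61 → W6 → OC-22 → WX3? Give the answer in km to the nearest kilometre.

OC-61: φ = +42.56222°, λ = +142.38361°
W6: φ = +46.46500°, λ = +140.63417°
OC-22: φ = +45.92639°, λ = +140.26361°
WX3: φ = +43.48222°, λ = +143.05778°
OC-61→W6: c = 0.071506 rad, d = 455.57 km
W6→OC-22: c = 0.010412 rad, d = 66.34 km
OC-22→WX3: c = 0.054958 rad, d = 350.13 km
Total = 455.57 + 66.34 + 350.13 = 872.04 km

872 km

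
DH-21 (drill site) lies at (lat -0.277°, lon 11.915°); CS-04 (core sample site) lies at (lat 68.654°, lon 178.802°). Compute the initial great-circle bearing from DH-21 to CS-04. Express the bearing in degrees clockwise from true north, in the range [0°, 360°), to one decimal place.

5.1°

Δλ = 166.8870°
y = sin Δλ · cos φ₂ = 0.082581
x = cos φ₁ sin φ₂ − sin φ₁ cos φ₂ cos Δλ = 0.929675
θ = atan2(y, x) = 5.0762° → 5.0762° (mod 360°)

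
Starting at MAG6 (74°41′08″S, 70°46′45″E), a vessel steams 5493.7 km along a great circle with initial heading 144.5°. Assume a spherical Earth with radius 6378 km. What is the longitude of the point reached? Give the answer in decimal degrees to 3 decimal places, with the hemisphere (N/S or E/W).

MAG6: φ = -74.68556°, λ = +70.77917°
δ = d/R = 5493.7/6378 = 0.861352 rad
φ₂ = arcsin(sin φ₁ cos δ + cos φ₁ sin δ cos θ)
   = arcsin(-0.96449·0.65141 + 0.26412·0.75872·-0.81412) = -52.31870°
λ₂ = λ₁ + atan2(sin θ sin δ cos φ₁, cos δ − sin φ₁ sin φ₂) = -155.34013°

155.340°W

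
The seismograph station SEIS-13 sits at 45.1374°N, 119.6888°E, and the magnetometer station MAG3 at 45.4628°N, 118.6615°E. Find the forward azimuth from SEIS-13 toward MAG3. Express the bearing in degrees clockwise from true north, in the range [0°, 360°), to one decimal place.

294.6°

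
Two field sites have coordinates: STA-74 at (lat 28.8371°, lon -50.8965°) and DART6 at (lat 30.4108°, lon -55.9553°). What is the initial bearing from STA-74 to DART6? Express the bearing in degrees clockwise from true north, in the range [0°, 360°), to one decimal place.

290.9°

Δλ = -5.0588°
y = sin Δλ · cos φ₂ = -0.076046
x = cos φ₁ sin φ₂ − sin φ₁ cos φ₂ cos Δλ = 0.029083
θ = atan2(y, x) = -69.0712° → 290.9288° (mod 360°)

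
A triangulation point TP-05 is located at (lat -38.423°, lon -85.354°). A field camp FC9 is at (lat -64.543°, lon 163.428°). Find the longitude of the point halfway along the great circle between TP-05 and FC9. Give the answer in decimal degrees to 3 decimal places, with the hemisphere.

Bx = cos φ₂ cos Δλ = -0.155564,  By = cos φ₂ sin Δλ = -0.400695
φₘ = atan2(sin φ₁ + sin φ₂, √((cos φ₁ + Bx)² + By²)) = -63.95881°
λₘ = λ₁ + atan2(By, cos φ₁ + Bx) = -117.89888°

117.899°W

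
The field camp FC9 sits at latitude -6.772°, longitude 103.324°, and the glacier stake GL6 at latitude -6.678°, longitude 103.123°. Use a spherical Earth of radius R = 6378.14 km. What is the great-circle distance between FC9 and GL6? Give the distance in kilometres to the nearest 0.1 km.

24.6 km

Δφ = 0.0940°,  Δλ = -0.2010°
a = sin²(Δφ/2) + cos φ₁ cos φ₂ sin²(Δλ/2) = 0.000004
c = 2·arcsin(√a) = 0.003851 rad = 0.2206°
d = R·c = 6378.14 × 0.003851 = 24.6 km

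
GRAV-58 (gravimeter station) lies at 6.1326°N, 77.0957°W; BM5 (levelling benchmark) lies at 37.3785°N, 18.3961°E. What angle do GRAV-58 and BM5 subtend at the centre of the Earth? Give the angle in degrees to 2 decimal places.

90.62°

Δφ = 31.2459°,  Δλ = 95.4918°
a = sin²(Δφ/2) + cos φ₁ cos φ₂ sin²(Δλ/2) = 0.505380
c = 2·arcsin(√a) = 1.581557 rad = 90.6166°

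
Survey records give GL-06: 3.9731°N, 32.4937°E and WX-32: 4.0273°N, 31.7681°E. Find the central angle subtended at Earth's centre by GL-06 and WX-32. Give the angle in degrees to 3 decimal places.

0.726°

Δφ = 0.0542°,  Δλ = -0.7256°
a = sin²(Δφ/2) + cos φ₁ cos φ₂ sin²(Δλ/2) = 0.000040
c = 2·arcsin(√a) = 0.012669 rad = 0.7259°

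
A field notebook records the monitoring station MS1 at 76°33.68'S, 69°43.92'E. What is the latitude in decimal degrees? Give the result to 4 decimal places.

76.5613°S

76° + 33.68′/60 = 76 + 0.56133 = 76.5613°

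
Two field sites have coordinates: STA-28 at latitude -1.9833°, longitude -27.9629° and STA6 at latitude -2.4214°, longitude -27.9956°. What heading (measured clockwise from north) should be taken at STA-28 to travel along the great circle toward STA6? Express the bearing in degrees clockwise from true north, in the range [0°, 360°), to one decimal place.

Δλ = -0.0327°
y = sin Δλ · cos φ₂ = -0.000570
x = cos φ₁ sin φ₂ − sin φ₁ cos φ₂ cos Δλ = -0.007646
θ = atan2(y, x) = -175.7351° → 184.2649° (mod 360°)

184.3°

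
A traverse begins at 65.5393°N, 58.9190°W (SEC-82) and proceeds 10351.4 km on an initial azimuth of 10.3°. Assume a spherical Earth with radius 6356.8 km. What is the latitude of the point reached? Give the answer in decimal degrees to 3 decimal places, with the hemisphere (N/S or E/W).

20.752°N

δ = d/R = 10351.4/6356.8 = 1.628398 rad
φ₂ = arcsin(sin φ₁ cos δ + cos φ₁ sin δ cos θ)
   = arcsin(0.91025·-0.05757 + 0.41407·0.99834·0.98389) = 20.75165°
λ₂ = λ₁ + atan2(sin θ sin δ cos φ₁, cos δ − sin φ₁ sin φ₂) = 110.07629°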